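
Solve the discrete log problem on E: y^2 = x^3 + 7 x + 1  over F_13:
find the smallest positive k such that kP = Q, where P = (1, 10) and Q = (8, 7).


Enumerate multiples of P until we hit Q = (8, 7):
  1P = (1, 10)
  2P = (8, 6)
  3P = (3, 6)
  4P = (0, 1)
  5P = (2, 7)
  6P = (6, 5)
  7P = (7, 9)
  8P = (9, 0)
  9P = (7, 4)
  10P = (6, 8)
  11P = (2, 6)
  12P = (0, 12)
  13P = (3, 7)
  14P = (8, 7)
Match found at i = 14.

k = 14


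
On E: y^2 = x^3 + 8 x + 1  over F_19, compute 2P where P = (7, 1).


Doubling: s = (3 x1^2 + a) / (2 y1)
s = (3*7^2 + 8) / (2*1) mod 19 = 11
x3 = s^2 - 2 x1 mod 19 = 11^2 - 2*7 = 12
y3 = s (x1 - x3) - y1 mod 19 = 11 * (7 - 12) - 1 = 1

2P = (12, 1)


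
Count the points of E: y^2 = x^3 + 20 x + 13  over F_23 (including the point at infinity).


For each x in F_23, count y with y^2 = x^3 + 20 x + 13 mod 23:
  x = 0: RHS = 13, y in [6, 17]  -> 2 point(s)
  x = 3: RHS = 8, y in [10, 13]  -> 2 point(s)
  x = 5: RHS = 8, y in [10, 13]  -> 2 point(s)
  x = 6: RHS = 4, y in [2, 21]  -> 2 point(s)
  x = 7: RHS = 13, y in [6, 17]  -> 2 point(s)
  x = 8: RHS = 18, y in [8, 15]  -> 2 point(s)
  x = 9: RHS = 2, y in [5, 18]  -> 2 point(s)
  x = 11: RHS = 0, y in [0]  -> 1 point(s)
  x = 12: RHS = 3, y in [7, 16]  -> 2 point(s)
  x = 13: RHS = 9, y in [3, 20]  -> 2 point(s)
  x = 14: RHS = 1, y in [1, 22]  -> 2 point(s)
  x = 15: RHS = 8, y in [10, 13]  -> 2 point(s)
  x = 16: RHS = 13, y in [6, 17]  -> 2 point(s)
  x = 18: RHS = 18, y in [8, 15]  -> 2 point(s)
  x = 20: RHS = 18, y in [8, 15]  -> 2 point(s)
Affine points: 29. Add the point at infinity: total = 30.

#E(F_23) = 30


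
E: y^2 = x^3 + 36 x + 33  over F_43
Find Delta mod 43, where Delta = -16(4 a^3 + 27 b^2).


4 a^3 + 27 b^2 = 4*36^3 + 27*33^2 = 186624 + 29403 = 216027
Delta = -16 * (216027) = -3456432
Delta mod 43 = 37

Delta = 37 (mod 43)


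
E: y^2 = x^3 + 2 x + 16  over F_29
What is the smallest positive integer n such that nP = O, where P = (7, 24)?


Compute successive multiples of P until we hit O:
  1P = (7, 24)
  2P = (14, 2)
  3P = (9, 3)
  4P = (0, 4)
  5P = (13, 21)
  6P = (2, 17)
  7P = (15, 17)
  8P = (20, 20)
  ... (continuing to 39P)
  39P = O

ord(P) = 39


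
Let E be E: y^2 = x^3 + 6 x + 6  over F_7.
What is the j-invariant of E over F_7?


Delta = -16(4 a^3 + 27 b^2) mod 7 = 3
-1728 * (4 a)^3 = -1728 * (4*6)^3 mod 7 = 6
j = 6 * 3^(-1) mod 7 = 2

j = 2 (mod 7)


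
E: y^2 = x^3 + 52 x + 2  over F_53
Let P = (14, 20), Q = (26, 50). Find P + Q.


P != Q, so use the chord formula.
s = (y2 - y1) / (x2 - x1) = (30) / (12) mod 53 = 29
x3 = s^2 - x1 - x2 mod 53 = 29^2 - 14 - 26 = 6
y3 = s (x1 - x3) - y1 mod 53 = 29 * (14 - 6) - 20 = 0

P + Q = (6, 0)


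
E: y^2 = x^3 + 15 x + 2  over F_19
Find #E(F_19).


For each x in F_19, count y with y^2 = x^3 + 15 x + 2 mod 19:
  x = 3: RHS = 17, y in [6, 13]  -> 2 point(s)
  x = 6: RHS = 4, y in [2, 17]  -> 2 point(s)
  x = 8: RHS = 7, y in [8, 11]  -> 2 point(s)
  x = 9: RHS = 11, y in [7, 12]  -> 2 point(s)
  x = 11: RHS = 16, y in [4, 15]  -> 2 point(s)
  x = 13: RHS = 0, y in [0]  -> 1 point(s)
  x = 14: RHS = 11, y in [7, 12]  -> 2 point(s)
  x = 15: RHS = 11, y in [7, 12]  -> 2 point(s)
  x = 16: RHS = 6, y in [5, 14]  -> 2 point(s)
  x = 18: RHS = 5, y in [9, 10]  -> 2 point(s)
Affine points: 19. Add the point at infinity: total = 20.

#E(F_19) = 20


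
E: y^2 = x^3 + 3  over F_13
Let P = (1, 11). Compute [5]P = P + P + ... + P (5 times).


k = 5 = 101_2 (binary, LSB first: 101)
Double-and-add from P = (1, 11):
  bit 0 = 1: acc = O + (1, 11) = (1, 11)
  bit 1 = 0: acc unchanged = (1, 11)
  bit 2 = 1: acc = (1, 11) + (1, 11) = (1, 2)

5P = (1, 2)


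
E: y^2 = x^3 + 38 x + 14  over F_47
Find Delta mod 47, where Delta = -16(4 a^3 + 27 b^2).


4 a^3 + 27 b^2 = 4*38^3 + 27*14^2 = 219488 + 5292 = 224780
Delta = -16 * (224780) = -3596480
Delta mod 47 = 7

Delta = 7 (mod 47)


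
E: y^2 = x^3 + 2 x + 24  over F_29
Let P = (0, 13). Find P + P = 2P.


Doubling: s = (3 x1^2 + a) / (2 y1)
s = (3*0^2 + 2) / (2*13) mod 29 = 9
x3 = s^2 - 2 x1 mod 29 = 9^2 - 2*0 = 23
y3 = s (x1 - x3) - y1 mod 29 = 9 * (0 - 23) - 13 = 12

2P = (23, 12)


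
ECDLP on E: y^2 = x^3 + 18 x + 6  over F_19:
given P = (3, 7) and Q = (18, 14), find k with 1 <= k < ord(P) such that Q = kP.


Enumerate multiples of P until we hit Q = (18, 14):
  1P = (3, 7)
  2P = (18, 14)
Match found at i = 2.

k = 2


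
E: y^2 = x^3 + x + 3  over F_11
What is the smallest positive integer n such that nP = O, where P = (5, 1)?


Compute successive multiples of P until we hit O:
  1P = (5, 1)
  2P = (4, 4)
  3P = (0, 6)
  4P = (7, 1)
  5P = (10, 10)
  6P = (1, 4)
  7P = (9, 2)
  8P = (6, 7)
  ... (continuing to 18P)
  18P = O

ord(P) = 18


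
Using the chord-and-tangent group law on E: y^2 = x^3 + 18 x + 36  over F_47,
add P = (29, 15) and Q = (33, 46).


P != Q, so use the chord formula.
s = (y2 - y1) / (x2 - x1) = (31) / (4) mod 47 = 43
x3 = s^2 - x1 - x2 mod 47 = 43^2 - 29 - 33 = 1
y3 = s (x1 - x3) - y1 mod 47 = 43 * (29 - 1) - 15 = 14

P + Q = (1, 14)


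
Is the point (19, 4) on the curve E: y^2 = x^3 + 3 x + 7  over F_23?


Check whether y^2 = x^3 + 3 x + 7 (mod 23) for (x, y) = (19, 4).
LHS: y^2 = 4^2 mod 23 = 16
RHS: x^3 + 3 x + 7 = 19^3 + 3*19 + 7 mod 23 = 0
LHS != RHS

No, not on the curve


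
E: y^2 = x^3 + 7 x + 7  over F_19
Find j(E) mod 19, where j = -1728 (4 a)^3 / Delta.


Delta = -16(4 a^3 + 27 b^2) mod 19 = 10
-1728 * (4 a)^3 = -1728 * (4*7)^3 mod 19 = 7
j = 7 * 10^(-1) mod 19 = 14

j = 14 (mod 19)


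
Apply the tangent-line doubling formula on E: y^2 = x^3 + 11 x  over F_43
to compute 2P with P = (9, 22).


Doubling: s = (3 x1^2 + a) / (2 y1)
s = (3*9^2 + 11) / (2*22) mod 43 = 39
x3 = s^2 - 2 x1 mod 43 = 39^2 - 2*9 = 41
y3 = s (x1 - x3) - y1 mod 43 = 39 * (9 - 41) - 22 = 20

2P = (41, 20)


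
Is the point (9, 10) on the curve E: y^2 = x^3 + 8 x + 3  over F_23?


Check whether y^2 = x^3 + 8 x + 3 (mod 23) for (x, y) = (9, 10).
LHS: y^2 = 10^2 mod 23 = 8
RHS: x^3 + 8 x + 3 = 9^3 + 8*9 + 3 mod 23 = 22
LHS != RHS

No, not on the curve


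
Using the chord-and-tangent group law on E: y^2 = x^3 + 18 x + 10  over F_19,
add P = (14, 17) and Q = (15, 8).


P != Q, so use the chord formula.
s = (y2 - y1) / (x2 - x1) = (10) / (1) mod 19 = 10
x3 = s^2 - x1 - x2 mod 19 = 10^2 - 14 - 15 = 14
y3 = s (x1 - x3) - y1 mod 19 = 10 * (14 - 14) - 17 = 2

P + Q = (14, 2)


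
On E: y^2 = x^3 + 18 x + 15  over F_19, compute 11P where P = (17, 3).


k = 11 = 1011_2 (binary, LSB first: 1101)
Double-and-add from P = (17, 3):
  bit 0 = 1: acc = O + (17, 3) = (17, 3)
  bit 1 = 1: acc = (17, 3) + (10, 13) = (8, 14)
  bit 2 = 0: acc unchanged = (8, 14)
  bit 3 = 1: acc = (8, 14) + (11, 9) = (7, 16)

11P = (7, 16)


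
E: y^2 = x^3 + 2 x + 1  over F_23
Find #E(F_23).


For each x in F_23, count y with y^2 = x^3 + 2 x + 1 mod 23:
  x = 0: RHS = 1, y in [1, 22]  -> 2 point(s)
  x = 1: RHS = 4, y in [2, 21]  -> 2 point(s)
  x = 2: RHS = 13, y in [6, 17]  -> 2 point(s)
  x = 4: RHS = 4, y in [2, 21]  -> 2 point(s)
  x = 7: RHS = 13, y in [6, 17]  -> 2 point(s)
  x = 8: RHS = 0, y in [0]  -> 1 point(s)
  x = 9: RHS = 12, y in [9, 14]  -> 2 point(s)
  x = 10: RHS = 9, y in [3, 20]  -> 2 point(s)
  x = 13: RHS = 16, y in [4, 19]  -> 2 point(s)
  x = 14: RHS = 13, y in [6, 17]  -> 2 point(s)
  x = 15: RHS = 2, y in [5, 18]  -> 2 point(s)
  x = 16: RHS = 12, y in [9, 14]  -> 2 point(s)
  x = 17: RHS = 3, y in [7, 16]  -> 2 point(s)
  x = 18: RHS = 4, y in [2, 21]  -> 2 point(s)
  x = 21: RHS = 12, y in [9, 14]  -> 2 point(s)
Affine points: 29. Add the point at infinity: total = 30.

#E(F_23) = 30


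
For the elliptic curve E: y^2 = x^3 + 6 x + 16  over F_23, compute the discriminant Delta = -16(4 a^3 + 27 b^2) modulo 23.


4 a^3 + 27 b^2 = 4*6^3 + 27*16^2 = 864 + 6912 = 7776
Delta = -16 * (7776) = -124416
Delta mod 23 = 14

Delta = 14 (mod 23)


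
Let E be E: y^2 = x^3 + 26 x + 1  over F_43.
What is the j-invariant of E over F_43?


Delta = -16(4 a^3 + 27 b^2) mod 43 = 14
-1728 * (4 a)^3 = -1728 * (4*26)^3 mod 43 = 42
j = 42 * 14^(-1) mod 43 = 3

j = 3 (mod 43)


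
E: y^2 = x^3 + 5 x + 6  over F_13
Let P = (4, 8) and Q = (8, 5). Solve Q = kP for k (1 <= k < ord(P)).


Enumerate multiples of P until we hit Q = (8, 5):
  1P = (4, 8)
  2P = (8, 8)
  3P = (1, 5)
  4P = (9, 0)
  5P = (1, 8)
  6P = (8, 5)
Match found at i = 6.

k = 6


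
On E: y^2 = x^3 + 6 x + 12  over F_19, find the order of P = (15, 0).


Compute successive multiples of P until we hit O:
  1P = (15, 0)
  2P = O

ord(P) = 2


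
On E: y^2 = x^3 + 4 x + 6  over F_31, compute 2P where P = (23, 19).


Doubling: s = (3 x1^2 + a) / (2 y1)
s = (3*23^2 + 4) / (2*19) mod 31 = 28
x3 = s^2 - 2 x1 mod 31 = 28^2 - 2*23 = 25
y3 = s (x1 - x3) - y1 mod 31 = 28 * (23 - 25) - 19 = 18

2P = (25, 18)


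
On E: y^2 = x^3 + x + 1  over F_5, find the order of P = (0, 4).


Compute successive multiples of P until we hit O:
  1P = (0, 4)
  2P = (4, 3)
  3P = (2, 4)
  4P = (3, 1)
  5P = (3, 4)
  6P = (2, 1)
  7P = (4, 2)
  8P = (0, 1)
  ... (continuing to 9P)
  9P = O

ord(P) = 9


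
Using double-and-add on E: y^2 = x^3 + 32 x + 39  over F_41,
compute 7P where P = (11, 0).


k = 7 = 111_2 (binary, LSB first: 111)
Double-and-add from P = (11, 0):
  bit 0 = 1: acc = O + (11, 0) = (11, 0)
  bit 1 = 1: acc = (11, 0) + O = (11, 0)
  bit 2 = 1: acc = (11, 0) + O = (11, 0)

7P = (11, 0)


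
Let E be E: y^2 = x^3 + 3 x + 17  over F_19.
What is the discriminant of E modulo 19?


4 a^3 + 27 b^2 = 4*3^3 + 27*17^2 = 108 + 7803 = 7911
Delta = -16 * (7911) = -126576
Delta mod 19 = 2

Delta = 2 (mod 19)


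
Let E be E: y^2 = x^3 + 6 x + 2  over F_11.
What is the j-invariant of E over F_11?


Delta = -16(4 a^3 + 27 b^2) mod 11 = 2
-1728 * (4 a)^3 = -1728 * (4*6)^3 mod 11 = 3
j = 3 * 2^(-1) mod 11 = 7

j = 7 (mod 11)


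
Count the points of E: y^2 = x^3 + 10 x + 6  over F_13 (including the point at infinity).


For each x in F_13, count y with y^2 = x^3 + 10 x + 6 mod 13:
  x = 1: RHS = 4, y in [2, 11]  -> 2 point(s)
  x = 5: RHS = 12, y in [5, 8]  -> 2 point(s)
  x = 6: RHS = 9, y in [3, 10]  -> 2 point(s)
  x = 7: RHS = 3, y in [4, 9]  -> 2 point(s)
  x = 8: RHS = 0, y in [0]  -> 1 point(s)
  x = 10: RHS = 1, y in [1, 12]  -> 2 point(s)
  x = 11: RHS = 4, y in [2, 11]  -> 2 point(s)
Affine points: 13. Add the point at infinity: total = 14.

#E(F_13) = 14


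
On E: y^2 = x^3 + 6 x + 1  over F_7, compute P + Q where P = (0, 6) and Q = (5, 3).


P != Q, so use the chord formula.
s = (y2 - y1) / (x2 - x1) = (4) / (5) mod 7 = 5
x3 = s^2 - x1 - x2 mod 7 = 5^2 - 0 - 5 = 6
y3 = s (x1 - x3) - y1 mod 7 = 5 * (0 - 6) - 6 = 6

P + Q = (6, 6)


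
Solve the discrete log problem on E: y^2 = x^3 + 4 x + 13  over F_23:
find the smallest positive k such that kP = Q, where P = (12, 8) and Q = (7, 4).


Enumerate multiples of P until we hit Q = (7, 4):
  1P = (12, 8)
  2P = (7, 19)
  3P = (7, 4)
Match found at i = 3.

k = 3


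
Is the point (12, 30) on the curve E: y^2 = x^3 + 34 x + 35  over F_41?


Check whether y^2 = x^3 + 34 x + 35 (mod 41) for (x, y) = (12, 30).
LHS: y^2 = 30^2 mod 41 = 39
RHS: x^3 + 34 x + 35 = 12^3 + 34*12 + 35 mod 41 = 39
LHS = RHS

Yes, on the curve


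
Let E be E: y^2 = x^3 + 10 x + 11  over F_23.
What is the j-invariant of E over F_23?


Delta = -16(4 a^3 + 27 b^2) mod 23 = 16
-1728 * (4 a)^3 = -1728 * (4*10)^3 mod 23 = 4
j = 4 * 16^(-1) mod 23 = 6

j = 6 (mod 23)


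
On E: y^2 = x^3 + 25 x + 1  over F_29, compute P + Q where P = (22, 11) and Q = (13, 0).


P != Q, so use the chord formula.
s = (y2 - y1) / (x2 - x1) = (18) / (20) mod 29 = 27
x3 = s^2 - x1 - x2 mod 29 = 27^2 - 22 - 13 = 27
y3 = s (x1 - x3) - y1 mod 29 = 27 * (22 - 27) - 11 = 28

P + Q = (27, 28)


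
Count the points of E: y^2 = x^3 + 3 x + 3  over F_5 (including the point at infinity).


For each x in F_5, count y with y^2 = x^3 + 3 x + 3 mod 5:
  x = 3: RHS = 4, y in [2, 3]  -> 2 point(s)
  x = 4: RHS = 4, y in [2, 3]  -> 2 point(s)
Affine points: 4. Add the point at infinity: total = 5.

#E(F_5) = 5


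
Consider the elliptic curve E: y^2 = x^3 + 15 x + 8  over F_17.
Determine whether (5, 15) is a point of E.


Check whether y^2 = x^3 + 15 x + 8 (mod 17) for (x, y) = (5, 15).
LHS: y^2 = 15^2 mod 17 = 4
RHS: x^3 + 15 x + 8 = 5^3 + 15*5 + 8 mod 17 = 4
LHS = RHS

Yes, on the curve


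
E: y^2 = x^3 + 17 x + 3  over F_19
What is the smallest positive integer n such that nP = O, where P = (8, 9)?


Compute successive multiples of P until we hit O:
  1P = (8, 9)
  2P = (3, 10)
  3P = (5, 17)
  4P = (11, 18)
  5P = (9, 7)
  6P = (6, 6)
  7P = (12, 4)
  8P = (16, 1)
  ... (continuing to 25P)
  25P = O

ord(P) = 25


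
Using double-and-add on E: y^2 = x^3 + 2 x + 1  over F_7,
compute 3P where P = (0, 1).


k = 3 = 11_2 (binary, LSB first: 11)
Double-and-add from P = (0, 1):
  bit 0 = 1: acc = O + (0, 1) = (0, 1)
  bit 1 = 1: acc = (0, 1) + (1, 5) = (1, 2)

3P = (1, 2)


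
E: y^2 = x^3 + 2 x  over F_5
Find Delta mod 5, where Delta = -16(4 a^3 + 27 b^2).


4 a^3 + 27 b^2 = 4*2^3 + 27*0^2 = 32 + 0 = 32
Delta = -16 * (32) = -512
Delta mod 5 = 3

Delta = 3 (mod 5)


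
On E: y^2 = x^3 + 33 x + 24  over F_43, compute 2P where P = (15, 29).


Doubling: s = (3 x1^2 + a) / (2 y1)
s = (3*15^2 + 33) / (2*29) mod 43 = 30
x3 = s^2 - 2 x1 mod 43 = 30^2 - 2*15 = 10
y3 = s (x1 - x3) - y1 mod 43 = 30 * (15 - 10) - 29 = 35

2P = (10, 35)


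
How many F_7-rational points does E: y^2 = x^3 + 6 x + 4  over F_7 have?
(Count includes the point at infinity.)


For each x in F_7, count y with y^2 = x^3 + 6 x + 4 mod 7:
  x = 0: RHS = 4, y in [2, 5]  -> 2 point(s)
  x = 1: RHS = 4, y in [2, 5]  -> 2 point(s)
  x = 3: RHS = 0, y in [0]  -> 1 point(s)
  x = 4: RHS = 1, y in [1, 6]  -> 2 point(s)
  x = 6: RHS = 4, y in [2, 5]  -> 2 point(s)
Affine points: 9. Add the point at infinity: total = 10.

#E(F_7) = 10


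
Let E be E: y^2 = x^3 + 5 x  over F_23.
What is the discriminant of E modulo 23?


4 a^3 + 27 b^2 = 4*5^3 + 27*0^2 = 500 + 0 = 500
Delta = -16 * (500) = -8000
Delta mod 23 = 4

Delta = 4 (mod 23)


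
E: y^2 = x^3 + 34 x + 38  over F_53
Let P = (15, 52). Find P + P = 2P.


Doubling: s = (3 x1^2 + a) / (2 y1)
s = (3*15^2 + 34) / (2*52) mod 53 = 43
x3 = s^2 - 2 x1 mod 53 = 43^2 - 2*15 = 17
y3 = s (x1 - x3) - y1 mod 53 = 43 * (15 - 17) - 52 = 21

2P = (17, 21)


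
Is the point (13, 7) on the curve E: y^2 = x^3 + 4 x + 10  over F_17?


Check whether y^2 = x^3 + 4 x + 10 (mod 17) for (x, y) = (13, 7).
LHS: y^2 = 7^2 mod 17 = 15
RHS: x^3 + 4 x + 10 = 13^3 + 4*13 + 10 mod 17 = 15
LHS = RHS

Yes, on the curve


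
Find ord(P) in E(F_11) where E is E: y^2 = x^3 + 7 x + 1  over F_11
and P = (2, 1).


Compute successive multiples of P until we hit O:
  1P = (2, 1)
  2P = (1, 3)
  3P = (1, 8)
  4P = (2, 10)
  5P = O

ord(P) = 5


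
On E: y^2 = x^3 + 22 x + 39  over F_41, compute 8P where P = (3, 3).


k = 8 = 1000_2 (binary, LSB first: 0001)
Double-and-add from P = (3, 3):
  bit 0 = 0: acc unchanged = O
  bit 1 = 0: acc unchanged = O
  bit 2 = 0: acc unchanged = O
  bit 3 = 1: acc = O + (28, 4) = (28, 4)

8P = (28, 4)


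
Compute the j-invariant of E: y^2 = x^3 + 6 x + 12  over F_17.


Delta = -16(4 a^3 + 27 b^2) mod 17 = 9
-1728 * (4 a)^3 = -1728 * (4*6)^3 mod 17 = 1
j = 1 * 9^(-1) mod 17 = 2

j = 2 (mod 17)


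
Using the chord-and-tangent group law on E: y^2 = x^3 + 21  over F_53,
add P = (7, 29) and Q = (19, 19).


P != Q, so use the chord formula.
s = (y2 - y1) / (x2 - x1) = (43) / (12) mod 53 = 8
x3 = s^2 - x1 - x2 mod 53 = 8^2 - 7 - 19 = 38
y3 = s (x1 - x3) - y1 mod 53 = 8 * (7 - 38) - 29 = 41

P + Q = (38, 41)


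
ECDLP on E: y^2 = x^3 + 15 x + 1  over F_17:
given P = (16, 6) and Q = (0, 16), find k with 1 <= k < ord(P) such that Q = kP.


Enumerate multiples of P until we hit Q = (0, 16):
  1P = (16, 6)
  2P = (0, 1)
  3P = (9, 10)
  4P = (1, 0)
  5P = (9, 7)
  6P = (0, 16)
Match found at i = 6.

k = 6


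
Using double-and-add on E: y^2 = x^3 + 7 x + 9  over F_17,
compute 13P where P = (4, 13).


k = 13 = 1101_2 (binary, LSB first: 1011)
Double-and-add from P = (4, 13):
  bit 0 = 1: acc = O + (4, 13) = (4, 13)
  bit 1 = 0: acc unchanged = (4, 13)
  bit 2 = 1: acc = (4, 13) + (9, 11) = (13, 11)
  bit 3 = 1: acc = (13, 11) + (0, 14) = (12, 11)

13P = (12, 11)


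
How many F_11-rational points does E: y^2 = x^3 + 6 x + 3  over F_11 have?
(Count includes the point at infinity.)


For each x in F_11, count y with y^2 = x^3 + 6 x + 3 mod 11:
  x = 0: RHS = 3, y in [5, 6]  -> 2 point(s)
  x = 2: RHS = 1, y in [1, 10]  -> 2 point(s)
  x = 3: RHS = 4, y in [2, 9]  -> 2 point(s)
  x = 4: RHS = 3, y in [5, 6]  -> 2 point(s)
  x = 5: RHS = 4, y in [2, 9]  -> 2 point(s)
  x = 7: RHS = 3, y in [5, 6]  -> 2 point(s)
  x = 9: RHS = 5, y in [4, 7]  -> 2 point(s)
Affine points: 14. Add the point at infinity: total = 15.

#E(F_11) = 15


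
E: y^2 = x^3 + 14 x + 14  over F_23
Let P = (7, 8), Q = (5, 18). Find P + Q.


P != Q, so use the chord formula.
s = (y2 - y1) / (x2 - x1) = (10) / (21) mod 23 = 18
x3 = s^2 - x1 - x2 mod 23 = 18^2 - 7 - 5 = 13
y3 = s (x1 - x3) - y1 mod 23 = 18 * (7 - 13) - 8 = 22

P + Q = (13, 22)


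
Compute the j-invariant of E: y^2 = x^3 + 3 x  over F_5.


Delta = -16(4 a^3 + 27 b^2) mod 5 = 2
-1728 * (4 a)^3 = -1728 * (4*3)^3 mod 5 = 1
j = 1 * 2^(-1) mod 5 = 3

j = 3 (mod 5)


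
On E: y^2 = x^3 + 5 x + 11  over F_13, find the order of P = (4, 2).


Compute successive multiples of P until we hit O:
  1P = (4, 2)
  2P = (1, 2)
  3P = (8, 11)
  4P = (2, 9)
  5P = (3, 1)
  6P = (7, 8)
  7P = (6, 7)
  8P = (6, 6)
  ... (continuing to 15P)
  15P = O

ord(P) = 15


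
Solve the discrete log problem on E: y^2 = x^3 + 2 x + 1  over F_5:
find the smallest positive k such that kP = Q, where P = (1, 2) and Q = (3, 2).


Enumerate multiples of P until we hit Q = (3, 2):
  1P = (1, 2)
  2P = (3, 3)
  3P = (0, 1)
  4P = (0, 4)
  5P = (3, 2)
Match found at i = 5.

k = 5


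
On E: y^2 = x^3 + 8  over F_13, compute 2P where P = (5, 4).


Doubling: s = (3 x1^2 + a) / (2 y1)
s = (3*5^2 + 0) / (2*4) mod 13 = 11
x3 = s^2 - 2 x1 mod 13 = 11^2 - 2*5 = 7
y3 = s (x1 - x3) - y1 mod 13 = 11 * (5 - 7) - 4 = 0

2P = (7, 0)


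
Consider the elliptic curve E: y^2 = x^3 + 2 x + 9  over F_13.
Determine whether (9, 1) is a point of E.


Check whether y^2 = x^3 + 2 x + 9 (mod 13) for (x, y) = (9, 1).
LHS: y^2 = 1^2 mod 13 = 1
RHS: x^3 + 2 x + 9 = 9^3 + 2*9 + 9 mod 13 = 2
LHS != RHS

No, not on the curve


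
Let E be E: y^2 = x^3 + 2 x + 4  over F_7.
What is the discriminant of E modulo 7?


4 a^3 + 27 b^2 = 4*2^3 + 27*4^2 = 32 + 432 = 464
Delta = -16 * (464) = -7424
Delta mod 7 = 3

Delta = 3 (mod 7)


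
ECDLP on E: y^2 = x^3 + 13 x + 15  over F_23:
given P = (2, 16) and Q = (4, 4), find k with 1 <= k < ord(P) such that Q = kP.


Enumerate multiples of P until we hit Q = (4, 4):
  1P = (2, 16)
  2P = (4, 4)
Match found at i = 2.

k = 2


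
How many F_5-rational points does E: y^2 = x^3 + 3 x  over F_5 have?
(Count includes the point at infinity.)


For each x in F_5, count y with y^2 = x^3 + 3 x + 0 mod 5:
  x = 0: RHS = 0, y in [0]  -> 1 point(s)
  x = 1: RHS = 4, y in [2, 3]  -> 2 point(s)
  x = 2: RHS = 4, y in [2, 3]  -> 2 point(s)
  x = 3: RHS = 1, y in [1, 4]  -> 2 point(s)
  x = 4: RHS = 1, y in [1, 4]  -> 2 point(s)
Affine points: 9. Add the point at infinity: total = 10.

#E(F_5) = 10


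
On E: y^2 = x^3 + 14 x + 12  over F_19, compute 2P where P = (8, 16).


Doubling: s = (3 x1^2 + a) / (2 y1)
s = (3*8^2 + 14) / (2*16) mod 19 = 10
x3 = s^2 - 2 x1 mod 19 = 10^2 - 2*8 = 8
y3 = s (x1 - x3) - y1 mod 19 = 10 * (8 - 8) - 16 = 3

2P = (8, 3)


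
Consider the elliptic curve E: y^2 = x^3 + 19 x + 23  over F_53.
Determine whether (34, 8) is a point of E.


Check whether y^2 = x^3 + 19 x + 23 (mod 53) for (x, y) = (34, 8).
LHS: y^2 = 8^2 mod 53 = 11
RHS: x^3 + 19 x + 23 = 34^3 + 19*34 + 23 mod 53 = 11
LHS = RHS

Yes, on the curve


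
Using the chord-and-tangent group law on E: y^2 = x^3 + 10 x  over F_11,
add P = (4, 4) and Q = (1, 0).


P != Q, so use the chord formula.
s = (y2 - y1) / (x2 - x1) = (7) / (8) mod 11 = 5
x3 = s^2 - x1 - x2 mod 11 = 5^2 - 4 - 1 = 9
y3 = s (x1 - x3) - y1 mod 11 = 5 * (4 - 9) - 4 = 4

P + Q = (9, 4)


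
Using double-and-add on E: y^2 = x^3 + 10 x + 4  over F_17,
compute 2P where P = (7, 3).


k = 2 = 10_2 (binary, LSB first: 01)
Double-and-add from P = (7, 3):
  bit 0 = 0: acc unchanged = O
  bit 1 = 1: acc = O + (11, 0) = (11, 0)

2P = (11, 0)


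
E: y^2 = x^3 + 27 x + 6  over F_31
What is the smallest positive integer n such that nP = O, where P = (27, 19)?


Compute successive multiples of P until we hit O:
  1P = (27, 19)
  2P = (26, 5)
  3P = (19, 0)
  4P = (26, 26)
  5P = (27, 12)
  6P = O

ord(P) = 6


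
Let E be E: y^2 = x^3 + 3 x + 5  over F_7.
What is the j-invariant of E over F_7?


Delta = -16(4 a^3 + 27 b^2) mod 7 = 2
-1728 * (4 a)^3 = -1728 * (4*3)^3 mod 7 = 6
j = 6 * 2^(-1) mod 7 = 3

j = 3 (mod 7)


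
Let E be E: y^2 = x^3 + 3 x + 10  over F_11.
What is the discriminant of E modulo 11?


4 a^3 + 27 b^2 = 4*3^3 + 27*10^2 = 108 + 2700 = 2808
Delta = -16 * (2808) = -44928
Delta mod 11 = 7

Delta = 7 (mod 11)


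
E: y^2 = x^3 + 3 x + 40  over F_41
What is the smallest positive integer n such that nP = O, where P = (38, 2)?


Compute successive multiples of P until we hit O:
  1P = (38, 2)
  2P = (11, 16)
  3P = (34, 2)
  4P = (10, 39)
  5P = (29, 11)
  6P = (16, 17)
  7P = (5, 37)
  8P = (37, 28)
  ... (continuing to 48P)
  48P = O

ord(P) = 48


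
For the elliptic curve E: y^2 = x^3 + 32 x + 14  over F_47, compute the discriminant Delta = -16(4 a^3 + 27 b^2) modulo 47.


4 a^3 + 27 b^2 = 4*32^3 + 27*14^2 = 131072 + 5292 = 136364
Delta = -16 * (136364) = -2181824
Delta mod 47 = 10

Delta = 10 (mod 47)


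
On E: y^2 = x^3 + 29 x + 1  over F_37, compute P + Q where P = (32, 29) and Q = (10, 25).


P != Q, so use the chord formula.
s = (y2 - y1) / (x2 - x1) = (33) / (15) mod 37 = 17
x3 = s^2 - x1 - x2 mod 37 = 17^2 - 32 - 10 = 25
y3 = s (x1 - x3) - y1 mod 37 = 17 * (32 - 25) - 29 = 16

P + Q = (25, 16)


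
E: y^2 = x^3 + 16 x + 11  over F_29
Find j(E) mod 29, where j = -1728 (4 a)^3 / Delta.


Delta = -16(4 a^3 + 27 b^2) mod 29 = 2
-1728 * (4 a)^3 = -1728 * (4*16)^3 mod 29 = 11
j = 11 * 2^(-1) mod 29 = 20

j = 20 (mod 29)


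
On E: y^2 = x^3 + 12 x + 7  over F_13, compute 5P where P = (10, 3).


k = 5 = 101_2 (binary, LSB first: 101)
Double-and-add from P = (10, 3):
  bit 0 = 1: acc = O + (10, 3) = (10, 3)
  bit 1 = 0: acc unchanged = (10, 3)
  bit 2 = 1: acc = (10, 3) + (11, 12) = (8, 2)

5P = (8, 2)


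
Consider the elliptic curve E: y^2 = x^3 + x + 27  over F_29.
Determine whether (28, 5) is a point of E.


Check whether y^2 = x^3 + 1 x + 27 (mod 29) for (x, y) = (28, 5).
LHS: y^2 = 5^2 mod 29 = 25
RHS: x^3 + 1 x + 27 = 28^3 + 1*28 + 27 mod 29 = 25
LHS = RHS

Yes, on the curve


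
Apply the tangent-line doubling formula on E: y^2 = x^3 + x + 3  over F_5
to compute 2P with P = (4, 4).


Doubling: s = (3 x1^2 + a) / (2 y1)
s = (3*4^2 + 1) / (2*4) mod 5 = 3
x3 = s^2 - 2 x1 mod 5 = 3^2 - 2*4 = 1
y3 = s (x1 - x3) - y1 mod 5 = 3 * (4 - 1) - 4 = 0

2P = (1, 0)


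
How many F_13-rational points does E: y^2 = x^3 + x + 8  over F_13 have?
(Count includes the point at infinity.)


For each x in F_13, count y with y^2 = x^3 + 1 x + 8 mod 13:
  x = 1: RHS = 10, y in [6, 7]  -> 2 point(s)
  x = 3: RHS = 12, y in [5, 8]  -> 2 point(s)
  x = 6: RHS = 9, y in [3, 10]  -> 2 point(s)
  x = 10: RHS = 4, y in [2, 11]  -> 2 point(s)
Affine points: 8. Add the point at infinity: total = 9.

#E(F_13) = 9


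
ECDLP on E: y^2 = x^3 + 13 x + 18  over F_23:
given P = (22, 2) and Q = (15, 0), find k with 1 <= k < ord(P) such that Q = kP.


Enumerate multiples of P until we hit Q = (15, 0):
  1P = (22, 2)
  2P = (18, 14)
  3P = (15, 0)
Match found at i = 3.

k = 3


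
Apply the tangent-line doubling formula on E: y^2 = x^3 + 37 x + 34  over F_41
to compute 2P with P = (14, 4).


Doubling: s = (3 x1^2 + a) / (2 y1)
s = (3*14^2 + 37) / (2*4) mod 41 = 32
x3 = s^2 - 2 x1 mod 41 = 32^2 - 2*14 = 12
y3 = s (x1 - x3) - y1 mod 41 = 32 * (14 - 12) - 4 = 19

2P = (12, 19)


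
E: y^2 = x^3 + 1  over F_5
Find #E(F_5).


For each x in F_5, count y with y^2 = x^3 + 0 x + 1 mod 5:
  x = 0: RHS = 1, y in [1, 4]  -> 2 point(s)
  x = 2: RHS = 4, y in [2, 3]  -> 2 point(s)
  x = 4: RHS = 0, y in [0]  -> 1 point(s)
Affine points: 5. Add the point at infinity: total = 6.

#E(F_5) = 6


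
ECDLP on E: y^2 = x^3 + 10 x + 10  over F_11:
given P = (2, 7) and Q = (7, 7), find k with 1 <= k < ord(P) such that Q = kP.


Enumerate multiples of P until we hit Q = (7, 7):
  1P = (2, 7)
  2P = (7, 4)
  3P = (5, 8)
  4P = (9, 9)
  5P = (3, 10)
  6P = (4, 9)
  7P = (6, 0)
  8P = (4, 2)
  9P = (3, 1)
  10P = (9, 2)
  11P = (5, 3)
  12P = (7, 7)
Match found at i = 12.

k = 12


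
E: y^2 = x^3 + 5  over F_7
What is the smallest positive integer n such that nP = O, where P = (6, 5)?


Compute successive multiples of P until we hit O:
  1P = (6, 5)
  2P = (3, 5)
  3P = (5, 2)
  4P = (5, 5)
  5P = (3, 2)
  6P = (6, 2)
  7P = O

ord(P) = 7


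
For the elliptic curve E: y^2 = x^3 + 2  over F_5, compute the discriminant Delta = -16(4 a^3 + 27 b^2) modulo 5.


4 a^3 + 27 b^2 = 4*0^3 + 27*2^2 = 0 + 108 = 108
Delta = -16 * (108) = -1728
Delta mod 5 = 2

Delta = 2 (mod 5)


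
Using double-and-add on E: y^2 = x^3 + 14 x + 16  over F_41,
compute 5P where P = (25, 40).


k = 5 = 101_2 (binary, LSB first: 101)
Double-and-add from P = (25, 40):
  bit 0 = 1: acc = O + (25, 40) = (25, 40)
  bit 1 = 0: acc unchanged = (25, 40)
  bit 2 = 1: acc = (25, 40) + (24, 21) = (25, 1)

5P = (25, 1)


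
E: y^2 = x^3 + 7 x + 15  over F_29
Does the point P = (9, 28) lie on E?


Check whether y^2 = x^3 + 7 x + 15 (mod 29) for (x, y) = (9, 28).
LHS: y^2 = 28^2 mod 29 = 1
RHS: x^3 + 7 x + 15 = 9^3 + 7*9 + 15 mod 29 = 24
LHS != RHS

No, not on the curve


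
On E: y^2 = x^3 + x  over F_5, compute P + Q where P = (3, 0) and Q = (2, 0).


P != Q, so use the chord formula.
s = (y2 - y1) / (x2 - x1) = (0) / (4) mod 5 = 0
x3 = s^2 - x1 - x2 mod 5 = 0^2 - 3 - 2 = 0
y3 = s (x1 - x3) - y1 mod 5 = 0 * (3 - 0) - 0 = 0

P + Q = (0, 0)


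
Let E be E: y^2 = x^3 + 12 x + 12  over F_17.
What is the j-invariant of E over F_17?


Delta = -16(4 a^3 + 27 b^2) mod 17 = 5
-1728 * (4 a)^3 = -1728 * (4*12)^3 mod 17 = 8
j = 8 * 5^(-1) mod 17 = 5

j = 5 (mod 17)


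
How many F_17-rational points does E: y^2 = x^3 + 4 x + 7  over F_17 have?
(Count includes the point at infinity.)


For each x in F_17, count y with y^2 = x^3 + 4 x + 7 mod 17:
  x = 4: RHS = 2, y in [6, 11]  -> 2 point(s)
  x = 5: RHS = 16, y in [4, 13]  -> 2 point(s)
  x = 6: RHS = 9, y in [3, 14]  -> 2 point(s)
  x = 7: RHS = 4, y in [2, 15]  -> 2 point(s)
  x = 12: RHS = 15, y in [7, 10]  -> 2 point(s)
  x = 14: RHS = 2, y in [6, 11]  -> 2 point(s)
  x = 15: RHS = 8, y in [5, 12]  -> 2 point(s)
  x = 16: RHS = 2, y in [6, 11]  -> 2 point(s)
Affine points: 16. Add the point at infinity: total = 17.

#E(F_17) = 17


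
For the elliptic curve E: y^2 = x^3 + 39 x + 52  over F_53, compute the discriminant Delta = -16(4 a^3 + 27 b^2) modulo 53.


4 a^3 + 27 b^2 = 4*39^3 + 27*52^2 = 237276 + 73008 = 310284
Delta = -16 * (310284) = -4964544
Delta mod 53 = 19

Delta = 19 (mod 53)


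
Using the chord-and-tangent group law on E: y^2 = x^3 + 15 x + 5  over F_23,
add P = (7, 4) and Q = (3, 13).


P != Q, so use the chord formula.
s = (y2 - y1) / (x2 - x1) = (9) / (19) mod 23 = 15
x3 = s^2 - x1 - x2 mod 23 = 15^2 - 7 - 3 = 8
y3 = s (x1 - x3) - y1 mod 23 = 15 * (7 - 8) - 4 = 4

P + Q = (8, 4)


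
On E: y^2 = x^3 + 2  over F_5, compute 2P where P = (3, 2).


Doubling: s = (3 x1^2 + a) / (2 y1)
s = (3*3^2 + 0) / (2*2) mod 5 = 3
x3 = s^2 - 2 x1 mod 5 = 3^2 - 2*3 = 3
y3 = s (x1 - x3) - y1 mod 5 = 3 * (3 - 3) - 2 = 3

2P = (3, 3)


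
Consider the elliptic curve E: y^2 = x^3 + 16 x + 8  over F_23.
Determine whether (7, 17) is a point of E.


Check whether y^2 = x^3 + 16 x + 8 (mod 23) for (x, y) = (7, 17).
LHS: y^2 = 17^2 mod 23 = 13
RHS: x^3 + 16 x + 8 = 7^3 + 16*7 + 8 mod 23 = 3
LHS != RHS

No, not on the curve


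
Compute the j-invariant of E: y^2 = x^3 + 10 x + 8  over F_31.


Delta = -16(4 a^3 + 27 b^2) mod 31 = 19
-1728 * (4 a)^3 = -1728 * (4*10)^3 mod 31 = 4
j = 4 * 19^(-1) mod 31 = 10

j = 10 (mod 31)


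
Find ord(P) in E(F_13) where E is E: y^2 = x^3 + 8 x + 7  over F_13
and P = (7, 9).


Compute successive multiples of P until we hit O:
  1P = (7, 9)
  2P = (11, 10)
  3P = (4, 8)
  4P = (5, 9)
  5P = (1, 4)
  6P = (1, 9)
  7P = (5, 4)
  8P = (4, 5)
  ... (continuing to 11P)
  11P = O

ord(P) = 11


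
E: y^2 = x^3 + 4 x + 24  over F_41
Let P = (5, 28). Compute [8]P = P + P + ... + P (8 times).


k = 8 = 1000_2 (binary, LSB first: 0001)
Double-and-add from P = (5, 28):
  bit 0 = 0: acc unchanged = O
  bit 1 = 0: acc unchanged = O
  bit 2 = 0: acc unchanged = O
  bit 3 = 1: acc = O + (30, 24) = (30, 24)

8P = (30, 24)


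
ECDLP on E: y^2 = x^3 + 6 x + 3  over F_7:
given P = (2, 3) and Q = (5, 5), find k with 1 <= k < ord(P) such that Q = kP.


Enumerate multiples of P until we hit Q = (5, 5):
  1P = (2, 3)
  2P = (5, 2)
  3P = (4, 0)
  4P = (5, 5)
Match found at i = 4.

k = 4


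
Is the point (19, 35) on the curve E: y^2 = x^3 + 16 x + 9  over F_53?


Check whether y^2 = x^3 + 16 x + 9 (mod 53) for (x, y) = (19, 35).
LHS: y^2 = 35^2 mod 53 = 6
RHS: x^3 + 16 x + 9 = 19^3 + 16*19 + 9 mod 53 = 17
LHS != RHS

No, not on the curve


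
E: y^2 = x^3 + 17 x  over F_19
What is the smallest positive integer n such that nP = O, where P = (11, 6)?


Compute successive multiples of P until we hit O:
  1P = (11, 6)
  2P = (16, 13)
  3P = (16, 6)
  4P = (11, 13)
  5P = O

ord(P) = 5


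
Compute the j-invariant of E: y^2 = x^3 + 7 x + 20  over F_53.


Delta = -16(4 a^3 + 27 b^2) mod 53 = 23
-1728 * (4 a)^3 = -1728 * (4*7)^3 mod 53 = 51
j = 51 * 23^(-1) mod 53 = 46

j = 46 (mod 53)


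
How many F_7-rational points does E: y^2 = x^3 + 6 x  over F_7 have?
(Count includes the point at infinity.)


For each x in F_7, count y with y^2 = x^3 + 6 x + 0 mod 7:
  x = 0: RHS = 0, y in [0]  -> 1 point(s)
  x = 1: RHS = 0, y in [0]  -> 1 point(s)
  x = 4: RHS = 4, y in [2, 5]  -> 2 point(s)
  x = 5: RHS = 1, y in [1, 6]  -> 2 point(s)
  x = 6: RHS = 0, y in [0]  -> 1 point(s)
Affine points: 7. Add the point at infinity: total = 8.

#E(F_7) = 8


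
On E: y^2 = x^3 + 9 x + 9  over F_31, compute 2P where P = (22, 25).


Doubling: s = (3 x1^2 + a) / (2 y1)
s = (3*22^2 + 9) / (2*25) mod 31 = 10
x3 = s^2 - 2 x1 mod 31 = 10^2 - 2*22 = 25
y3 = s (x1 - x3) - y1 mod 31 = 10 * (22 - 25) - 25 = 7

2P = (25, 7)


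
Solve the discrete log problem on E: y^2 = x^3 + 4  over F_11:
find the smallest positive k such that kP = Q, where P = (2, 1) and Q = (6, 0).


Enumerate multiples of P until we hit Q = (6, 0):
  1P = (2, 1)
  2P = (10, 6)
  3P = (3, 8)
  4P = (0, 2)
  5P = (1, 4)
  6P = (6, 0)
Match found at i = 6.

k = 6


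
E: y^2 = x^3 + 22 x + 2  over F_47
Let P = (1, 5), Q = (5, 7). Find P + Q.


P != Q, so use the chord formula.
s = (y2 - y1) / (x2 - x1) = (2) / (4) mod 47 = 24
x3 = s^2 - x1 - x2 mod 47 = 24^2 - 1 - 5 = 6
y3 = s (x1 - x3) - y1 mod 47 = 24 * (1 - 6) - 5 = 16

P + Q = (6, 16)


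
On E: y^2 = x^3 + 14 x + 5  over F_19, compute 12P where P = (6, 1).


k = 12 = 1100_2 (binary, LSB first: 0011)
Double-and-add from P = (6, 1):
  bit 0 = 0: acc unchanged = O
  bit 1 = 0: acc unchanged = O
  bit 2 = 1: acc = O + (12, 1) = (12, 1)
  bit 3 = 1: acc = (12, 1) + (1, 1) = (6, 18)

12P = (6, 18)


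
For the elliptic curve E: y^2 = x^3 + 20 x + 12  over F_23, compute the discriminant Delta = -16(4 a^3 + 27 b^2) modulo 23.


4 a^3 + 27 b^2 = 4*20^3 + 27*12^2 = 32000 + 3888 = 35888
Delta = -16 * (35888) = -574208
Delta mod 23 = 10

Delta = 10 (mod 23)


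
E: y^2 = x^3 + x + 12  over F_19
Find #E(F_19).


For each x in F_19, count y with y^2 = x^3 + 1 x + 12 mod 19:
  x = 3: RHS = 4, y in [2, 17]  -> 2 point(s)
  x = 4: RHS = 4, y in [2, 17]  -> 2 point(s)
  x = 5: RHS = 9, y in [3, 16]  -> 2 point(s)
  x = 6: RHS = 6, y in [5, 14]  -> 2 point(s)
  x = 7: RHS = 1, y in [1, 18]  -> 2 point(s)
  x = 8: RHS = 0, y in [0]  -> 1 point(s)
  x = 9: RHS = 9, y in [3, 16]  -> 2 point(s)
  x = 11: RHS = 5, y in [9, 10]  -> 2 point(s)
  x = 12: RHS = 4, y in [2, 17]  -> 2 point(s)
  x = 15: RHS = 1, y in [1, 18]  -> 2 point(s)
  x = 16: RHS = 1, y in [1, 18]  -> 2 point(s)
Affine points: 21. Add the point at infinity: total = 22.

#E(F_19) = 22


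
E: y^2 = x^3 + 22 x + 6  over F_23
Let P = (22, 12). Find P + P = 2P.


Doubling: s = (3 x1^2 + a) / (2 y1)
s = (3*22^2 + 22) / (2*12) mod 23 = 2
x3 = s^2 - 2 x1 mod 23 = 2^2 - 2*22 = 6
y3 = s (x1 - x3) - y1 mod 23 = 2 * (22 - 6) - 12 = 20

2P = (6, 20)


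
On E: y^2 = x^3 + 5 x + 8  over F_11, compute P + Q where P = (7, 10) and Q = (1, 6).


P != Q, so use the chord formula.
s = (y2 - y1) / (x2 - x1) = (7) / (5) mod 11 = 8
x3 = s^2 - x1 - x2 mod 11 = 8^2 - 7 - 1 = 1
y3 = s (x1 - x3) - y1 mod 11 = 8 * (7 - 1) - 10 = 5

P + Q = (1, 5)


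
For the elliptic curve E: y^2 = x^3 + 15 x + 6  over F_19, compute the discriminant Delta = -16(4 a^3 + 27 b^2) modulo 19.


4 a^3 + 27 b^2 = 4*15^3 + 27*6^2 = 13500 + 972 = 14472
Delta = -16 * (14472) = -231552
Delta mod 19 = 1

Delta = 1 (mod 19)


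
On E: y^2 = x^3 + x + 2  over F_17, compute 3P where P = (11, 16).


k = 3 = 11_2 (binary, LSB first: 11)
Double-and-add from P = (11, 16):
  bit 0 = 1: acc = O + (11, 16) = (11, 16)
  bit 1 = 1: acc = (11, 16) + (3, 7) = (4, 11)

3P = (4, 11)


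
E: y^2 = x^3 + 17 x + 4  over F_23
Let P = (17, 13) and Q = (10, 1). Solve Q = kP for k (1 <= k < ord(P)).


Enumerate multiples of P until we hit Q = (10, 1):
  1P = (17, 13)
  2P = (18, 22)
  3P = (0, 2)
  4P = (10, 1)
Match found at i = 4.

k = 4


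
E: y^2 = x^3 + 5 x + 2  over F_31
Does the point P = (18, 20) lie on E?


Check whether y^2 = x^3 + 5 x + 2 (mod 31) for (x, y) = (18, 20).
LHS: y^2 = 20^2 mod 31 = 28
RHS: x^3 + 5 x + 2 = 18^3 + 5*18 + 2 mod 31 = 3
LHS != RHS

No, not on the curve


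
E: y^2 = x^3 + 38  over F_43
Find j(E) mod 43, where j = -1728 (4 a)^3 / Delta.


Delta = -16(4 a^3 + 27 b^2) mod 43 = 36
-1728 * (4 a)^3 = -1728 * (4*0)^3 mod 43 = 0
j = 0 * 36^(-1) mod 43 = 0

j = 0 (mod 43)


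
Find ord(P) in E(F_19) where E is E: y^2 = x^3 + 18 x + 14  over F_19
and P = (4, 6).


Compute successive multiples of P until we hit O:
  1P = (4, 6)
  2P = (8, 10)
  3P = (8, 9)
  4P = (4, 13)
  5P = O

ord(P) = 5


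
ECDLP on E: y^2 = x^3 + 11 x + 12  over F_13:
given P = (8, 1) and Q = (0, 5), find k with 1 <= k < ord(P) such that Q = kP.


Enumerate multiples of P until we hit Q = (0, 5):
  1P = (8, 1)
  2P = (0, 5)
Match found at i = 2.

k = 2


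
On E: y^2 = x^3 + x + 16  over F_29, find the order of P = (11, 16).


Compute successive multiples of P until we hit O:
  1P = (11, 16)
  2P = (0, 4)
  3P = (12, 4)
  4P = (5, 28)
  5P = (17, 25)
  6P = (25, 21)
  7P = (6, 21)
  8P = (13, 15)
  ... (continuing to 22P)
  22P = O

ord(P) = 22


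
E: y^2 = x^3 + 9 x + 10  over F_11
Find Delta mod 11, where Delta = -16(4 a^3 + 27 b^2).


4 a^3 + 27 b^2 = 4*9^3 + 27*10^2 = 2916 + 2700 = 5616
Delta = -16 * (5616) = -89856
Delta mod 11 = 3

Delta = 3 (mod 11)


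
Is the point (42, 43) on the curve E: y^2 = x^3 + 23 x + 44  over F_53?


Check whether y^2 = x^3 + 23 x + 44 (mod 53) for (x, y) = (42, 43).
LHS: y^2 = 43^2 mod 53 = 47
RHS: x^3 + 23 x + 44 = 42^3 + 23*42 + 44 mod 53 = 50
LHS != RHS

No, not on the curve


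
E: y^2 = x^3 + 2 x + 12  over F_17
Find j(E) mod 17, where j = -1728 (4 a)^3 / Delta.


Delta = -16(4 a^3 + 27 b^2) mod 17 = 10
-1728 * (4 a)^3 = -1728 * (4*2)^3 mod 17 = 12
j = 12 * 10^(-1) mod 17 = 8

j = 8 (mod 17)


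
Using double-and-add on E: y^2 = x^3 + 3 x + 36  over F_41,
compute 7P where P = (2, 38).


k = 7 = 111_2 (binary, LSB first: 111)
Double-and-add from P = (2, 38):
  bit 0 = 1: acc = O + (2, 38) = (2, 38)
  bit 1 = 1: acc = (2, 38) + (33, 19) = (1, 9)
  bit 2 = 1: acc = (1, 9) + (18, 31) = (18, 10)

7P = (18, 10)


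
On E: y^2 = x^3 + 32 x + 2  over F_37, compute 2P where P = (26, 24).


Doubling: s = (3 x1^2 + a) / (2 y1)
s = (3*26^2 + 32) / (2*24) mod 37 = 9
x3 = s^2 - 2 x1 mod 37 = 9^2 - 2*26 = 29
y3 = s (x1 - x3) - y1 mod 37 = 9 * (26 - 29) - 24 = 23

2P = (29, 23)


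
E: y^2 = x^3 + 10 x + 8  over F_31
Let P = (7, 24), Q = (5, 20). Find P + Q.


P != Q, so use the chord formula.
s = (y2 - y1) / (x2 - x1) = (27) / (29) mod 31 = 2
x3 = s^2 - x1 - x2 mod 31 = 2^2 - 7 - 5 = 23
y3 = s (x1 - x3) - y1 mod 31 = 2 * (7 - 23) - 24 = 6

P + Q = (23, 6)


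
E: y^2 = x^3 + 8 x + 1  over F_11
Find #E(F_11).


For each x in F_11, count y with y^2 = x^3 + 8 x + 1 mod 11:
  x = 0: RHS = 1, y in [1, 10]  -> 2 point(s)
  x = 2: RHS = 3, y in [5, 6]  -> 2 point(s)
  x = 4: RHS = 9, y in [3, 8]  -> 2 point(s)
  x = 5: RHS = 1, y in [1, 10]  -> 2 point(s)
  x = 6: RHS = 1, y in [1, 10]  -> 2 point(s)
  x = 7: RHS = 4, y in [2, 9]  -> 2 point(s)
  x = 8: RHS = 5, y in [4, 7]  -> 2 point(s)
  x = 10: RHS = 3, y in [5, 6]  -> 2 point(s)
Affine points: 16. Add the point at infinity: total = 17.

#E(F_11) = 17


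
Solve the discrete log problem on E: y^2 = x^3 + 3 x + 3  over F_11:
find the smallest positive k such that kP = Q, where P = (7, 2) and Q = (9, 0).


Enumerate multiples of P until we hit Q = (9, 0):
  1P = (7, 2)
  2P = (9, 0)
Match found at i = 2.

k = 2


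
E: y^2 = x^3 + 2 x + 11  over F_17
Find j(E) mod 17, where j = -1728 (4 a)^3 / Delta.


Delta = -16(4 a^3 + 27 b^2) mod 17 = 1
-1728 * (4 a)^3 = -1728 * (4*2)^3 mod 17 = 12
j = 12 * 1^(-1) mod 17 = 12

j = 12 (mod 17)


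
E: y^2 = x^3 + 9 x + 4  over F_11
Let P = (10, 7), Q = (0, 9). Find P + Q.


P != Q, so use the chord formula.
s = (y2 - y1) / (x2 - x1) = (2) / (1) mod 11 = 2
x3 = s^2 - x1 - x2 mod 11 = 2^2 - 10 - 0 = 5
y3 = s (x1 - x3) - y1 mod 11 = 2 * (10 - 5) - 7 = 3

P + Q = (5, 3)


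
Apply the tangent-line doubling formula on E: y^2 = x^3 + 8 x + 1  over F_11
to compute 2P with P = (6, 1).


Doubling: s = (3 x1^2 + a) / (2 y1)
s = (3*6^2 + 8) / (2*1) mod 11 = 3
x3 = s^2 - 2 x1 mod 11 = 3^2 - 2*6 = 8
y3 = s (x1 - x3) - y1 mod 11 = 3 * (6 - 8) - 1 = 4

2P = (8, 4)


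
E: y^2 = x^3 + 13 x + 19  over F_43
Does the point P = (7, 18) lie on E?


Check whether y^2 = x^3 + 13 x + 19 (mod 43) for (x, y) = (7, 18).
LHS: y^2 = 18^2 mod 43 = 23
RHS: x^3 + 13 x + 19 = 7^3 + 13*7 + 19 mod 43 = 23
LHS = RHS

Yes, on the curve


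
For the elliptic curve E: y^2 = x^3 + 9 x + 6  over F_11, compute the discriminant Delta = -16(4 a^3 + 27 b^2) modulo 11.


4 a^3 + 27 b^2 = 4*9^3 + 27*6^2 = 2916 + 972 = 3888
Delta = -16 * (3888) = -62208
Delta mod 11 = 8

Delta = 8 (mod 11)


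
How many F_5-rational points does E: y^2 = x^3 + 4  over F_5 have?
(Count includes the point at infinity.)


For each x in F_5, count y with y^2 = x^3 + 0 x + 4 mod 5:
  x = 0: RHS = 4, y in [2, 3]  -> 2 point(s)
  x = 1: RHS = 0, y in [0]  -> 1 point(s)
  x = 3: RHS = 1, y in [1, 4]  -> 2 point(s)
Affine points: 5. Add the point at infinity: total = 6.

#E(F_5) = 6


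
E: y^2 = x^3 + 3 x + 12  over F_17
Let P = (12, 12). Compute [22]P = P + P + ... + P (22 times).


k = 22 = 10110_2 (binary, LSB first: 01101)
Double-and-add from P = (12, 12):
  bit 0 = 0: acc unchanged = O
  bit 1 = 1: acc = O + (11, 4) = (11, 4)
  bit 2 = 1: acc = (11, 4) + (13, 15) = (2, 3)
  bit 3 = 0: acc unchanged = (2, 3)
  bit 4 = 1: acc = (2, 3) + (5, 4) = (12, 5)

22P = (12, 5)
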